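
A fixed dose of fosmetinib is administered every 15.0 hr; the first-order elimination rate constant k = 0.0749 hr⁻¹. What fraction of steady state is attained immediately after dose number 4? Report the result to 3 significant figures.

0.989

f_n = 1 − e^(−nkτ) = 1 − e^(−4 × 0.07490 × 15.0) = 1 − e^(−4.494) = 1 − 0.01118 ≈ 0.989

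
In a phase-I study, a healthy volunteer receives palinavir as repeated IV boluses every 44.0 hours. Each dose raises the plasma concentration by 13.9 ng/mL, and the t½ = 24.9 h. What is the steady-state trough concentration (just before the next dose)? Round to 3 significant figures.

5.78 ng/mL

k = ln 2 / 24.9 = 0.02784 h⁻¹
Fraction remaining after one interval: e^(−kτ) = e^(−0.02784 × 44.0) = 0.2938
R = 1 / (1 − 0.2938) = 1.416
Css,max = 13.9 × 1.416 = 19.68 ng/mL
Css,min = Css,max × e^(−kτ) = 19.68 × 0.2938 ≈ 5.78 ng/mL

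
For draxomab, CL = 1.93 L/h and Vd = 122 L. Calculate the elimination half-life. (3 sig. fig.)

43.8 hours

k = CL / V = 1.93 / 122 = 0.01582 h⁻¹
t½ = ln 2 / k = ln 2 / 0.01582 ≈ 43.8 hours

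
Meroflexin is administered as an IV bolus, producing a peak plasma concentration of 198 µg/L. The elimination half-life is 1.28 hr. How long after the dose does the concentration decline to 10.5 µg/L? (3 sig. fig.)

k = ln 2 / 1.28 = 0.5415 hr⁻¹
C(t) = C₀ e^(−kt)  ⇒  t = ln(C₀/C) / k
t = ln(198/10.5) / 0.5415 = 2.937 / 0.5415 ≈ 5.42 hours

5.42 hours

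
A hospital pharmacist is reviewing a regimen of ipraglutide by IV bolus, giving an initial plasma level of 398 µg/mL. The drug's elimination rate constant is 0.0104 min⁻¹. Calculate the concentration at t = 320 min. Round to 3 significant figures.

C(t) = C₀ e^(−kt) = 398 × e^(−0.01040 × 320) = 398 × e^(−3.328) = 398 × 0.03586 ≈ 14.3 µg/mL

14.3 µg/mL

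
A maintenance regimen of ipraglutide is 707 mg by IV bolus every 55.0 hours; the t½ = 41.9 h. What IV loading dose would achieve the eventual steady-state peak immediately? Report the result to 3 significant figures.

1180 mg

k = ln 2 / 41.9 = 0.01654 h⁻¹
Accumulation ratio R = 1 / (1 − e^(−kτ)) = 1 / (1 − e^(−0.01654×55.0)) = 1 / (1 − 0.4026) = 1.674
Loading dose = maintenance dose × R = 707 × 1.674 ≈ 1180 mg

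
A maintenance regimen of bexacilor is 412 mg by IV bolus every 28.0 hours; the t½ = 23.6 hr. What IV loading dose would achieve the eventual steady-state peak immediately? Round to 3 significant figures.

k = ln 2 / 23.6 = 0.02937 hr⁻¹
Accumulation ratio R = 1 / (1 − e^(−kτ)) = 1 / (1 − e^(−0.02937×28.0)) = 1 / (1 − 0.4394) = 1.784
Loading dose = maintenance dose × R = 412 × 1.784 ≈ 735 mg

735 mg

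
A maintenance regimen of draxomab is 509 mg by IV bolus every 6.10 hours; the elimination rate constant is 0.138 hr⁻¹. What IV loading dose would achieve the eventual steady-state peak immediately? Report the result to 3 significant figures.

894 mg

Accumulation ratio R = 1 / (1 − e^(−kτ)) = 1 / (1 − e^(−0.1380×6.10)) = 1 / (1 − 0.4309) = 1.757
Loading dose = maintenance dose × R = 509 × 1.757 ≈ 894 mg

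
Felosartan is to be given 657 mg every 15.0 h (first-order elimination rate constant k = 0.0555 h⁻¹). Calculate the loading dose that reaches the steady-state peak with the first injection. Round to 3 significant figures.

1160 mg

Accumulation ratio R = 1 / (1 − e^(−kτ)) = 1 / (1 − e^(−0.05550×15.0)) = 1 / (1 − 0.4350) = 1.770
Loading dose = maintenance dose × R = 657 × 1.770 ≈ 1160 mg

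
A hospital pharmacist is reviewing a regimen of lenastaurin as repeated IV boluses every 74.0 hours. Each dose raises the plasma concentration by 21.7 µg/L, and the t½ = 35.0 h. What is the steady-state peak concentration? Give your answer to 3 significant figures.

k = ln 2 / 35.0 = 0.01980 h⁻¹
Fraction remaining after one interval: e^(−kτ) = e^(−0.01980 × 74.0) = 0.2310
R = 1 / (1 − 0.2310) = 1.300
Css,max = 21.7 × 1.300 ≈ 28.2 µg/L

28.2 µg/L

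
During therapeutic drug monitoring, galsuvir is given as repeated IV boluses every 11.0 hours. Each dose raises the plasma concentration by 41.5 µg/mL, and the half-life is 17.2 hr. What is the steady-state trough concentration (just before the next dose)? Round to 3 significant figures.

74.4 µg/mL

k = ln 2 / 17.2 = 0.04030 hr⁻¹
Fraction remaining after one interval: e^(−kτ) = e^(−0.04030 × 11.0) = 0.6419
R = 1 / (1 − 0.6419) = 2.793
Css,max = 41.5 × 2.793 = 115.9 µg/mL
Css,min = Css,max × e^(−kτ) = 115.9 × 0.6419 ≈ 74.4 µg/mL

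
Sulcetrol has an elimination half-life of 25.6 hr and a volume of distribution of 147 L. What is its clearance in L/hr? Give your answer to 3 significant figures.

k = ln 2 / t½ = ln 2 / 25.6 = 0.02708 hr⁻¹
CL = k · V = 0.02708 × 147 ≈ 3.98 L/hr

3.98 L/hr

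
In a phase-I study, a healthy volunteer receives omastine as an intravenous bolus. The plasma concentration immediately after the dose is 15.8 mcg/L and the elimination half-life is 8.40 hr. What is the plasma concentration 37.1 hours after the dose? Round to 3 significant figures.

0.740 mcg/L

k = ln 2 / 8.40 = 0.08252 hr⁻¹
37.1 hr is 4.417 half-lives, so C = 15.8 × (1/2)^4.417 = 15.8 × 0.04682 ≈ 0.740 mcg/L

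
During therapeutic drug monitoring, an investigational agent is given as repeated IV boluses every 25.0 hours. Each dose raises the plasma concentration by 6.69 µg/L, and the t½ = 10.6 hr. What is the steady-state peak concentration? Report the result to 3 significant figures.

k = ln 2 / 10.6 = 0.06539 hr⁻¹
Fraction remaining after one interval: e^(−kτ) = e^(−0.06539 × 25.0) = 0.1950
R = 1 / (1 − 0.1950) = 1.242
Css,max = 6.69 × 1.242 ≈ 8.31 µg/L

8.31 µg/L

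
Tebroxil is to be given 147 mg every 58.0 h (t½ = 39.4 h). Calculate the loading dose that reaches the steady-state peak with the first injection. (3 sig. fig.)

k = ln 2 / 39.4 = 0.01759 h⁻¹
Accumulation ratio R = 1 / (1 − e^(−kτ)) = 1 / (1 − e^(−0.01759×58.0)) = 1 / (1 − 0.3605) = 1.564
Loading dose = maintenance dose × R = 147 × 1.564 ≈ 230 mg

230 mg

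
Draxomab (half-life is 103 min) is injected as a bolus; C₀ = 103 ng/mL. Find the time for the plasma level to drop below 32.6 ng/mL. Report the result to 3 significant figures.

171 minutes

k = ln 2 / 103 = 0.006730 min⁻¹
C(t) = C₀ e^(−kt)  ⇒  t = ln(C₀/C) / k
t = ln(103/32.6) / 0.006730 = 1.150 / 0.006730 ≈ 171 minutes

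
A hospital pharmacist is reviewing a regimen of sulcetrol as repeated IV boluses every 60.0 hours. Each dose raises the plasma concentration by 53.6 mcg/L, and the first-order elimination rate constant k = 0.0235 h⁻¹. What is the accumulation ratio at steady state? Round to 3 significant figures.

1.32

Fraction remaining after one interval: e^(−kτ) = e^(−0.02350 × 60.0) = 0.2441
R = 1 / (1 − 0.2441) = 1 / 0.7559 ≈ 1.32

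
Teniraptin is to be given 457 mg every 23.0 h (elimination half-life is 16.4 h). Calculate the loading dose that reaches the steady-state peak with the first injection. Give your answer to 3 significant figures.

735 mg

k = ln 2 / 16.4 = 0.04227 h⁻¹
Accumulation ratio R = 1 / (1 − e^(−kτ)) = 1 / (1 − e^(−0.04227×23.0)) = 1 / (1 − 0.3783) = 1.608
Loading dose = maintenance dose × R = 457 × 1.608 ≈ 735 mg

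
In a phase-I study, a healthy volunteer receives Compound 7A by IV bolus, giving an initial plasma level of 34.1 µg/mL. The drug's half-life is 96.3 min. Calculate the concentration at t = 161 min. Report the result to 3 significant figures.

10.7 µg/mL

k = ln 2 / 96.3 = 0.007198 min⁻¹
161 min is 1.672 half-lives, so C = 34.1 × (1/2)^1.672 = 34.1 × 0.3138 ≈ 10.7 µg/mL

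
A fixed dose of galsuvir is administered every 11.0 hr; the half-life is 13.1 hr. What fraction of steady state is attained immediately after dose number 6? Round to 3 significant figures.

0.970

k = ln 2 / 13.1 = 0.05291 hr⁻¹
f_n = 1 − e^(−nkτ) = 1 − e^(−6 × 0.05291 × 11.0) = 1 − e^(−3.492) = 1 − 0.03043 ≈ 0.970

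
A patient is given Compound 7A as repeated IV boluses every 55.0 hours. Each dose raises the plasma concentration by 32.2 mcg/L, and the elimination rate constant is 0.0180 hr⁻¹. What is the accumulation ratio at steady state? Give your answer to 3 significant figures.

Fraction remaining after one interval: e^(−kτ) = e^(−0.01800 × 55.0) = 0.3716
R = 1 / (1 − 0.3716) = 1 / 0.6284 ≈ 1.59

1.59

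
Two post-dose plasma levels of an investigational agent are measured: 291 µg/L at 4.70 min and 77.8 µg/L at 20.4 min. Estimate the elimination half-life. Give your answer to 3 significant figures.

k = ln(C₁/C₂) / (t₂ − t₁) = ln(291/77.8) / (20.4 − 4.70)
  = 1.319 / 15.70 = 0.08402 min⁻¹
t½ = ln 2 / k = ln 2 / 0.08402 ≈ 8.25 minutes

8.25 minutes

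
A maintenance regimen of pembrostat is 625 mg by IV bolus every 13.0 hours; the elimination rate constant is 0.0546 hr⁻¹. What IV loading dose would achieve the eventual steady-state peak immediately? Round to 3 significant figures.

1230 mg

Accumulation ratio R = 1 / (1 − e^(−kτ)) = 1 / (1 − e^(−0.05460×13.0)) = 1 / (1 − 0.4917) = 1.968
Loading dose = maintenance dose × R = 625 × 1.968 ≈ 1230 mg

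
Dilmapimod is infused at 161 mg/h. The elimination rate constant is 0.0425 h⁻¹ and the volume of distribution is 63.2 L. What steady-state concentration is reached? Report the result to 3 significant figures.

59.9 µg/mL

CL = k · V = 0.0425 × 63.2 = 2.686 L/h
Css = rate / CL = 161 / 2.686 ≈ 59.9 µg/mL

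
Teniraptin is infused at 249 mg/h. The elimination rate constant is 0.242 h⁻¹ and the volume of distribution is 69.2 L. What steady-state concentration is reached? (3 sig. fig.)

CL = k · V = 0.242 × 69.2 = 16.75 L/h
Css = rate / CL = 249 / 16.75 ≈ 14.9 µg/mL

14.9 µg/mL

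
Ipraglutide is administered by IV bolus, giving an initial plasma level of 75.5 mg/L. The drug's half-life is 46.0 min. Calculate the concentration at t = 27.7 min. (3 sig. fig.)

49.7 mg/L

k = ln 2 / 46.0 = 0.01507 min⁻¹
C(t) = C₀ e^(−kt) = 75.5 × e^(−0.01507 × 27.7) = 75.5 × e^(−0.4174) = 75.5 × 0.6588 ≈ 49.7 mg/L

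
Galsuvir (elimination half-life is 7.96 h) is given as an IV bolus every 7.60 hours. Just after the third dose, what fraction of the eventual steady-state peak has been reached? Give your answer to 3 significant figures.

0.863

k = ln 2 / 7.96 = 0.08708 h⁻¹
f_n = 1 − e^(−nkτ) = 1 − e^(−3 × 0.08708 × 7.60) = 1 − e^(−1.985) = 1 − 0.1373 ≈ 0.863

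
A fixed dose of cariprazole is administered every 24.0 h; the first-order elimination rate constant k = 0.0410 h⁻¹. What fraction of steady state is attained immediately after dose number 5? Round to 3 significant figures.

0.993

f_n = 1 − e^(−nkτ) = 1 − e^(−5 × 0.04100 × 24.0) = 1 − e^(−4.920) = 1 − 0.007299 ≈ 0.993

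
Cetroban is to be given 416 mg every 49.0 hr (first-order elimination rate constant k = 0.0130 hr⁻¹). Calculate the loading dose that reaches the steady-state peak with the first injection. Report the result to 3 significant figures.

Accumulation ratio R = 1 / (1 − e^(−kτ)) = 1 / (1 − e^(−0.01300×49.0)) = 1 / (1 − 0.5289) = 2.123
Loading dose = maintenance dose × R = 416 × 2.123 ≈ 883 mg

883 mg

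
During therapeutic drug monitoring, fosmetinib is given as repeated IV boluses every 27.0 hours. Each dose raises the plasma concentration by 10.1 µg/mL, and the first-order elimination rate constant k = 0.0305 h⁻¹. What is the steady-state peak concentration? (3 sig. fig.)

18.0 µg/mL

Fraction remaining after one interval: e^(−kτ) = e^(−0.03050 × 27.0) = 0.4389
R = 1 / (1 − 0.4389) = 1.782
Css,max = 10.1 × 1.782 ≈ 18.0 µg/mL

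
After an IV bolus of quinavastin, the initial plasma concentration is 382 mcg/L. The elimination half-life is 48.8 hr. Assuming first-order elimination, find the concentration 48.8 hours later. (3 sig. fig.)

k = ln 2 / 48.8 = 0.01420 hr⁻¹
48.8 hr is 1.000 half-lives, so C = 382 × (1/2)^1.000 = 382 × 0.5000 ≈ 191 mcg/L

191 mcg/L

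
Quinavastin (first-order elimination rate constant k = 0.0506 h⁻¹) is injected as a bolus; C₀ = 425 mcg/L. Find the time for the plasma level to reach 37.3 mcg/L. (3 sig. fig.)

C(t) = C₀ e^(−kt)  ⇒  t = ln(C₀/C) / k
t = ln(425/37.3) / 0.05060 = 2.433 / 0.05060 ≈ 48.1 hours

48.1 hours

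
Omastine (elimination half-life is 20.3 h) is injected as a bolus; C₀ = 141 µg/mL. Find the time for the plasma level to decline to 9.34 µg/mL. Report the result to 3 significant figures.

k = ln 2 / 20.3 = 0.03415 h⁻¹
C(t) = C₀ e^(−kt)  ⇒  t = ln(C₀/C) / k
t = ln(141/9.34) / 0.03415 = 2.714 / 0.03415 ≈ 79.5 hours

79.5 hours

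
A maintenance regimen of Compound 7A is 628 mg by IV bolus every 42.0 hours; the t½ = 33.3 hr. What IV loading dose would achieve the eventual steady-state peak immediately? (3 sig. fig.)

k = ln 2 / 33.3 = 0.02082 hr⁻¹
Accumulation ratio R = 1 / (1 − e^(−kτ)) = 1 / (1 − e^(−0.02082×42.0)) = 1 / (1 − 0.4172) = 1.716
Loading dose = maintenance dose × R = 628 × 1.716 ≈ 1080 mg

1080 mg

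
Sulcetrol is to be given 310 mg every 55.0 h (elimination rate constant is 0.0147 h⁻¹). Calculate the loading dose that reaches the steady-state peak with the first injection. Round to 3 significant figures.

Accumulation ratio R = 1 / (1 − e^(−kτ)) = 1 / (1 − e^(−0.01470×55.0)) = 1 / (1 − 0.4455) = 1.804
Loading dose = maintenance dose × R = 310 × 1.804 ≈ 559 mg

559 mg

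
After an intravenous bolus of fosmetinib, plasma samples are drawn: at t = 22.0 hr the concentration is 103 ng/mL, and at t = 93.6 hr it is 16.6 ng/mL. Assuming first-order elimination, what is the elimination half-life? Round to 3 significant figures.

k = ln(C₁/C₂) / (t₂ − t₁) = ln(103/16.6) / (93.6 − 22.0)
  = 1.825 / 71.60 = 0.02549 hr⁻¹
t½ = ln 2 / k = ln 2 / 0.02549 ≈ 27.2 hours

27.2 hours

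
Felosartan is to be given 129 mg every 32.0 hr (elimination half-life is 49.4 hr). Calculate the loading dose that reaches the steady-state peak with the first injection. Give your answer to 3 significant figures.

k = ln 2 / 49.4 = 0.01403 hr⁻¹
Accumulation ratio R = 1 / (1 − e^(−kτ)) = 1 / (1 − e^(−0.01403×32.0)) = 1 / (1 − 0.6383) = 2.764
Loading dose = maintenance dose × R = 129 × 2.764 ≈ 357 mg

357 mg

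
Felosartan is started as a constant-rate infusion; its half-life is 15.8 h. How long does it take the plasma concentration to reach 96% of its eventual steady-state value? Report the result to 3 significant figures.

73.4 hours

k = ln 2 / 15.8 = 0.04387 h⁻¹
f = 1 − e^(−kt)  ⇒  t = −ln(1 − f) / k
t = −ln(1 − 0.96) / 0.04387 = 3.219 / 0.04387 ≈ 73.4 hours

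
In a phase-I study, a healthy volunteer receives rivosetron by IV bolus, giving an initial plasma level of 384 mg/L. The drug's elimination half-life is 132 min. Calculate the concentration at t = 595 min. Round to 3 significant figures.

k = ln 2 / 132 = 0.005251 min⁻¹
595 min is 4.508 half-lives, so C = 384 × (1/2)^4.508 = 384 × 0.04396 ≈ 16.9 mg/L

16.9 mg/L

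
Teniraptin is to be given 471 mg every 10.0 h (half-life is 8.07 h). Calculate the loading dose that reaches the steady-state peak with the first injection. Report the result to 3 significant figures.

k = ln 2 / 8.07 = 0.08589 h⁻¹
Accumulation ratio R = 1 / (1 − e^(−kτ)) = 1 / (1 − e^(−0.08589×10.0)) = 1 / (1 − 0.4236) = 1.735
Loading dose = maintenance dose × R = 471 × 1.735 ≈ 817 mg

817 mg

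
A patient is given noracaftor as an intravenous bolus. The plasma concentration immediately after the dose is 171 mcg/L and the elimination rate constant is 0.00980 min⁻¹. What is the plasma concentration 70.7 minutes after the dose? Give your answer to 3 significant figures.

85.5 mcg/L

C(t) = C₀ e^(−kt) = 171 × e^(−0.009800 × 70.7) = 171 × e^(−0.6929) = 171 × 0.5001 ≈ 85.5 mcg/L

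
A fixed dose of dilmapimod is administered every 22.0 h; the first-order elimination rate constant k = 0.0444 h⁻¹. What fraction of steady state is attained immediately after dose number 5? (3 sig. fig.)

f_n = 1 − e^(−nkτ) = 1 − e^(−5 × 0.04440 × 22.0) = 1 − e^(−4.884) = 1 − 0.007567 ≈ 0.992

0.992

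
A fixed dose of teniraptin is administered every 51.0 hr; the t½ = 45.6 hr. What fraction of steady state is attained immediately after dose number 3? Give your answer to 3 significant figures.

0.902

k = ln 2 / 45.6 = 0.01520 hr⁻¹
f_n = 1 − e^(−nkτ) = 1 − e^(−3 × 0.01520 × 51.0) = 1 − e^(−2.326) = 1 − 0.09772 ≈ 0.902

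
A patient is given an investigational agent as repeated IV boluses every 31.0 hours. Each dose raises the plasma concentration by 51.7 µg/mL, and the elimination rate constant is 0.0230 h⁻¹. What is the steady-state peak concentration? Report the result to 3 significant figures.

Fraction remaining after one interval: e^(−kτ) = e^(−0.02300 × 31.0) = 0.4902
R = 1 / (1 − 0.4902) = 1.961
Css,max = 51.7 × 1.961 ≈ 101 µg/mL

101 µg/mL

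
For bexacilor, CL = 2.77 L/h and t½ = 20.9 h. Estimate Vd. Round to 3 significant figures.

k = ln 2 / t½ = ln 2 / 20.9 = 0.03316 h⁻¹
V = CL / k = 2.77 / 0.03316 ≈ 83.5 L

83.5 L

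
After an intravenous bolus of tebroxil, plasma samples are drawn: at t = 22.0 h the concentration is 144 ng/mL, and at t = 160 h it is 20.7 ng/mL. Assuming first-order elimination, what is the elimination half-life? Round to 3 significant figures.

k = ln(C₁/C₂) / (t₂ − t₁) = ln(144/20.7) / (160 − 22.0)
  = 1.940 / 138.0 = 0.01406 h⁻¹
t½ = ln 2 / k = ln 2 / 0.01406 ≈ 49.3 hours

49.3 hours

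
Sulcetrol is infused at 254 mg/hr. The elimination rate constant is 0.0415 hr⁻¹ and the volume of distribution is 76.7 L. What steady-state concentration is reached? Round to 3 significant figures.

79.8 µg/mL

CL = k · V = 0.0415 × 76.7 = 3.183 L/hr
Css = rate / CL = 254 / 3.183 ≈ 79.8 µg/mL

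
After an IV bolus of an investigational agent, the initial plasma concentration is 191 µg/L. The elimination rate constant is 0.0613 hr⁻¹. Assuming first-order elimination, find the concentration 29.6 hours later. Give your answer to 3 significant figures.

C(t) = C₀ e^(−kt) = 191 × e^(−0.06130 × 29.6) = 191 × e^(−1.814) = 191 × 0.1629 ≈ 31.1 µg/L

31.1 µg/L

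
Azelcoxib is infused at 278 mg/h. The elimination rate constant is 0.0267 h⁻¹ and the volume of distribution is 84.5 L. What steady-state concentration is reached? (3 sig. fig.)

CL = k · V = 0.0267 × 84.5 = 2.256 L/h
Css = rate / CL = 278 / 2.256 ≈ 123 µg/mL

123 µg/mL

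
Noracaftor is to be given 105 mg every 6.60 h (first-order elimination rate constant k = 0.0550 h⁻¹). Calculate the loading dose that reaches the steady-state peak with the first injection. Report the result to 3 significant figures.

345 mg

Accumulation ratio R = 1 / (1 − e^(−kτ)) = 1 / (1 − e^(−0.05500×6.60)) = 1 / (1 − 0.6956) = 3.285
Loading dose = maintenance dose × R = 105 × 3.285 ≈ 345 mg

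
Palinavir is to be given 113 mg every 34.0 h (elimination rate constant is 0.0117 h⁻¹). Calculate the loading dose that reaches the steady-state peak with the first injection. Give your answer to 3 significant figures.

344 mg

Accumulation ratio R = 1 / (1 − e^(−kτ)) = 1 / (1 − e^(−0.01170×34.0)) = 1 / (1 − 0.6718) = 3.047
Loading dose = maintenance dose × R = 113 × 3.047 ≈ 344 mg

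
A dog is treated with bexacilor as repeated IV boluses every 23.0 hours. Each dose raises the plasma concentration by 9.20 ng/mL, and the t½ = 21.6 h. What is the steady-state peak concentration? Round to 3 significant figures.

17.6 ng/mL

k = ln 2 / 21.6 = 0.03209 h⁻¹
Fraction remaining after one interval: e^(−kτ) = e^(−0.03209 × 23.0) = 0.4780
R = 1 / (1 − 0.4780) = 1.916
Css,max = 9.20 × 1.916 ≈ 17.6 ng/mL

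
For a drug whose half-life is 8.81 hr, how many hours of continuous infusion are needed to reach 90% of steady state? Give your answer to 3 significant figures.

k = ln 2 / 8.81 = 0.07868 hr⁻¹
f = 1 − e^(−kt)  ⇒  t = −ln(1 − f) / k
t = −ln(1 − 0.9) / 0.07868 = 2.303 / 0.07868 ≈ 29.3 hours

29.3 hours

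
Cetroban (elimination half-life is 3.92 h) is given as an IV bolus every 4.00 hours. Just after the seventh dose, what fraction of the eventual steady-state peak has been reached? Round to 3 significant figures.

k = ln 2 / 3.92 = 0.1768 h⁻¹
f_n = 1 − e^(−nkτ) = 1 − e^(−7 × 0.1768 × 4.00) = 1 − e^(−4.951) = 1 − 0.007076 ≈ 0.993

0.993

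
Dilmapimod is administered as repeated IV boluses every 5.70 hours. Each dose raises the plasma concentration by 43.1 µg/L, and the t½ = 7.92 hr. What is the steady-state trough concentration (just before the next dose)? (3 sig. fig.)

k = ln 2 / 7.92 = 0.08752 hr⁻¹
Fraction remaining after one interval: e^(−kτ) = e^(−0.08752 × 5.70) = 0.6072
R = 1 / (1 − 0.6072) = 2.546
Css,max = 43.1 × 2.546 = 109.7 µg/L
Css,min = Css,max × e^(−kτ) = 109.7 × 0.6072 ≈ 66.6 µg/L

66.6 µg/L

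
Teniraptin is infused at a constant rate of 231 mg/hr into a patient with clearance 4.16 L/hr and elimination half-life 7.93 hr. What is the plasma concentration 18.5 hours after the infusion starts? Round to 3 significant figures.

44.5 µg/mL

Css = rate / CL = 231 / 4.16 = 55.53 µg/mL
k = ln 2 / 7.93 = 0.08741 hr⁻¹
C(t) = Css (1 − e^(−kt)) = 55.53 × (1 − e^(−1.617)) = 55.53 × 0.8015 ≈ 44.5 µg/mL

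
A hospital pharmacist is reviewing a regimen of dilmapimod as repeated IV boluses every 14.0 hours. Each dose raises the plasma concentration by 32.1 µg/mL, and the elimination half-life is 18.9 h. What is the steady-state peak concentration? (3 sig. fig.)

k = ln 2 / 18.9 = 0.03667 h⁻¹
Fraction remaining after one interval: e^(−kτ) = e^(−0.03667 × 14.0) = 0.5984
R = 1 / (1 − 0.5984) = 2.490
Css,max = 32.1 × 2.490 ≈ 79.9 µg/mL

79.9 µg/mL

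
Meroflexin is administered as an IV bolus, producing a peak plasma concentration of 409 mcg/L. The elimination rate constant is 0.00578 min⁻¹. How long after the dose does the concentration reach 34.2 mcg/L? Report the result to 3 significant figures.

C(t) = C₀ e^(−kt)  ⇒  t = ln(C₀/C) / k
t = ln(409/34.2) / 0.005780 = 2.481 / 0.005780 ≈ 429 minutes

429 minutes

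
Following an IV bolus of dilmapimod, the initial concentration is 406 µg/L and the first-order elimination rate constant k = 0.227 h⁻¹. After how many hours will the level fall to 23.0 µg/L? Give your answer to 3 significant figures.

C(t) = C₀ e^(−kt)  ⇒  t = ln(C₀/C) / k
t = ln(406/23.0) / 0.2270 = 2.871 / 0.2270 ≈ 12.6 hours

12.6 hours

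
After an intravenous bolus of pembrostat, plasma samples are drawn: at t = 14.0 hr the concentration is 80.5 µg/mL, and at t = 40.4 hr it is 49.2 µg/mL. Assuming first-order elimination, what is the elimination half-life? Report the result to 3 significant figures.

k = ln(C₁/C₂) / (t₂ − t₁) = ln(80.5/49.2) / (40.4 − 14.0)
  = 0.4924 / 26.40 = 0.01865 hr⁻¹
t½ = ln 2 / k = ln 2 / 0.01865 ≈ 37.2 hours

37.2 hours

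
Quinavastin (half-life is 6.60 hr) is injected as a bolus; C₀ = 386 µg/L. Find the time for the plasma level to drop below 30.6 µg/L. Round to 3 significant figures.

24.1 hours

k = ln 2 / 6.60 = 0.1050 hr⁻¹
C(t) = C₀ e^(−kt)  ⇒  t = ln(C₀/C) / k
t = ln(386/30.6) / 0.1050 = 2.535 / 0.1050 ≈ 24.1 hours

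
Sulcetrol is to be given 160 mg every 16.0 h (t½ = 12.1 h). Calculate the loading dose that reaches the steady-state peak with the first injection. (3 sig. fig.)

k = ln 2 / 12.1 = 0.05728 h⁻¹
Accumulation ratio R = 1 / (1 − e^(−kτ)) = 1 / (1 − e^(−0.05728×16.0)) = 1 / (1 − 0.3999) = 1.666
Loading dose = maintenance dose × R = 160 × 1.666 ≈ 267 mg

267 mg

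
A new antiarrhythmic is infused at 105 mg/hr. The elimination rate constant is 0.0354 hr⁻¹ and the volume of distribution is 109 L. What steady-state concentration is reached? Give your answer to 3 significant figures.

CL = k · V = 0.0354 × 109 = 3.859 L/hr
Css = rate / CL = 105 / 3.859 ≈ 27.2 mg/L

27.2 mg/L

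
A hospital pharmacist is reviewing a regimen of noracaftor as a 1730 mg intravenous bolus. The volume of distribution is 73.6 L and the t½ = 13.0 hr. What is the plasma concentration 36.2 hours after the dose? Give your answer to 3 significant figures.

3.41 mg/L

C₀ = dose / V = 1730 / 73.6 = 23.51 mg/L
k = ln 2 / 13.0 = 0.05332 hr⁻¹
C(t) = C₀ e^(−kt) = 23.51 × e^(−0.05332 × 36.2) = 23.51 × e^(−1.930) = 23.51 × 0.1451 ≈ 3.41 mg/L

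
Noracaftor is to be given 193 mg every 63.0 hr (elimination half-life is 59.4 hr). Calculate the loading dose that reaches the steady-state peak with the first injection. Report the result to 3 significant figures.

371 mg

k = ln 2 / 59.4 = 0.01167 hr⁻¹
Accumulation ratio R = 1 / (1 − e^(−kτ)) = 1 / (1 − e^(−0.01167×63.0)) = 1 / (1 − 0.4794) = 1.921
Loading dose = maintenance dose × R = 193 × 1.921 ≈ 371 mg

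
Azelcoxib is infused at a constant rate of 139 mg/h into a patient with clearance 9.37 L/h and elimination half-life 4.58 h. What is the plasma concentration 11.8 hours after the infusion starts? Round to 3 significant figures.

12.3 µg/mL

Css = rate / CL = 139 / 9.37 = 14.83 µg/mL
k = ln 2 / 4.58 = 0.1513 h⁻¹
C(t) = Css (1 − e^(−kt)) = 14.83 × (1 − e^(−1.786)) = 14.83 × 0.8323 ≈ 12.3 µg/mL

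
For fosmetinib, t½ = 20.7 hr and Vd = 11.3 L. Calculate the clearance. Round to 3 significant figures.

k = ln 2 / t½ = ln 2 / 20.7 = 0.03349 hr⁻¹
CL = k · V = 0.03349 × 11.3 ≈ 0.378 L/hr

0.378 L/hr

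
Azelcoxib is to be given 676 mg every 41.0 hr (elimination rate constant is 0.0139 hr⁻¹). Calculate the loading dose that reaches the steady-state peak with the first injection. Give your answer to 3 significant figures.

Accumulation ratio R = 1 / (1 − e^(−kτ)) = 1 / (1 − e^(−0.01390×41.0)) = 1 / (1 − 0.5656) = 2.302
Loading dose = maintenance dose × R = 676 × 2.302 ≈ 1560 mg

1560 mg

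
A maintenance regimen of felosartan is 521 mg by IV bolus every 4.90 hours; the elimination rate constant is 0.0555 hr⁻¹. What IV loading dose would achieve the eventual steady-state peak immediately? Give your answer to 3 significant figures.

2190 mg

Accumulation ratio R = 1 / (1 − e^(−kτ)) = 1 / (1 − e^(−0.05550×4.90)) = 1 / (1 − 0.7619) = 4.200
Loading dose = maintenance dose × R = 521 × 4.200 ≈ 2190 mg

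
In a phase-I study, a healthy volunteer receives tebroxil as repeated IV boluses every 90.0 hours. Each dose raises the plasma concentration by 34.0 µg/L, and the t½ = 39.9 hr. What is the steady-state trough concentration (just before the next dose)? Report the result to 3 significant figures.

9.01 µg/L

k = ln 2 / 39.9 = 0.01737 hr⁻¹
Fraction remaining after one interval: e^(−kτ) = e^(−0.01737 × 90.0) = 0.2094
R = 1 / (1 − 0.2094) = 1.265
Css,max = 34.0 × 1.265 = 43.01 µg/L
Css,min = Css,max × e^(−kτ) = 43.01 × 0.2094 ≈ 9.01 µg/L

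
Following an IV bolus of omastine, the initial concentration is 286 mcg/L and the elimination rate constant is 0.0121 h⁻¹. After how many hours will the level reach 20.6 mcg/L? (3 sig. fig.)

217 hours

C(t) = C₀ e^(−kt)  ⇒  t = ln(C₀/C) / k
t = ln(286/20.6) / 0.01210 = 2.631 / 0.01210 ≈ 217 hours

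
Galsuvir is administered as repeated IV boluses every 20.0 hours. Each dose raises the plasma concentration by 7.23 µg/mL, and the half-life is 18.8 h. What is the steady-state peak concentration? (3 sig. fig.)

13.9 µg/mL

k = ln 2 / 18.8 = 0.03687 h⁻¹
Fraction remaining after one interval: e^(−kτ) = e^(−0.03687 × 20.0) = 0.4784
R = 1 / (1 − 0.4784) = 1.917
Css,max = 7.23 × 1.917 ≈ 13.9 µg/mL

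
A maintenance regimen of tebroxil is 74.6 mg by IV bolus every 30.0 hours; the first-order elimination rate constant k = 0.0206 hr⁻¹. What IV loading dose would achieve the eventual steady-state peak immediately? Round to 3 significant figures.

Accumulation ratio R = 1 / (1 − e^(−kτ)) = 1 / (1 − e^(−0.02060×30.0)) = 1 / (1 − 0.5390) = 2.169
Loading dose = maintenance dose × R = 74.6 × 2.169 ≈ 162 mg

162 mg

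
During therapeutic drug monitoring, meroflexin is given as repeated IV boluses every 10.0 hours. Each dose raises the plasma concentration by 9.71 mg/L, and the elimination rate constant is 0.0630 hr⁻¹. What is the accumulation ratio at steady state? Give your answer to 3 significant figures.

Fraction remaining after one interval: e^(−kτ) = e^(−0.06300 × 10.0) = 0.5326
R = 1 / (1 − 0.5326) = 1 / 0.4674 ≈ 2.14

2.14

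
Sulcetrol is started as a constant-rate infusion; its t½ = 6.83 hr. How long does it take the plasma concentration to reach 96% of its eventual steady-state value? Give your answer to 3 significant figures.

31.7 hours

k = ln 2 / 6.83 = 0.1015 hr⁻¹
f = 1 − e^(−kt)  ⇒  t = −ln(1 − f) / k
t = −ln(1 − 0.96) / 0.1015 = 3.219 / 0.1015 ≈ 31.7 hours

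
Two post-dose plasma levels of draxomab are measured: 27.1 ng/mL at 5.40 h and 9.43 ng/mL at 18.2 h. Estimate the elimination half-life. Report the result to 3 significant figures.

8.40 hours

k = ln(C₁/C₂) / (t₂ − t₁) = ln(27.1/9.43) / (18.2 − 5.40)
  = 1.056 / 12.80 = 0.08247 h⁻¹
t½ = ln 2 / k = ln 2 / 0.08247 ≈ 8.40 hours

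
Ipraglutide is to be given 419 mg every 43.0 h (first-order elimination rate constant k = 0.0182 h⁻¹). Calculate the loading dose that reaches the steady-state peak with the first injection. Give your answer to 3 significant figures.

Accumulation ratio R = 1 / (1 − e^(−kτ)) = 1 / (1 − e^(−0.01820×43.0)) = 1 / (1 − 0.4572) = 1.842
Loading dose = maintenance dose × R = 419 × 1.842 ≈ 772 mg

772 mg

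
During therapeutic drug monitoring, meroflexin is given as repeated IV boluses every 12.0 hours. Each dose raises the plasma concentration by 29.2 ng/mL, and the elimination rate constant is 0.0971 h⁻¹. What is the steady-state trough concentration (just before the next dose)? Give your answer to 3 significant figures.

13.2 ng/mL

Fraction remaining after one interval: e^(−kτ) = e^(−0.09710 × 12.0) = 0.3119
R = 1 / (1 − 0.3119) = 1.453
Css,max = 29.2 × 1.453 = 42.43 ng/mL
Css,min = Css,max × e^(−kτ) = 42.43 × 0.3119 ≈ 13.2 ng/mL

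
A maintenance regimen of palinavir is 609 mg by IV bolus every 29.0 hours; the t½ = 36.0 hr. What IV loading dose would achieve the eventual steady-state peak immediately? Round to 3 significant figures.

1420 mg

k = ln 2 / 36.0 = 0.01925 hr⁻¹
Accumulation ratio R = 1 / (1 − e^(−kτ)) = 1 / (1 − e^(−0.01925×29.0)) = 1 / (1 − 0.5721) = 2.337
Loading dose = maintenance dose × R = 609 × 2.337 ≈ 1420 mg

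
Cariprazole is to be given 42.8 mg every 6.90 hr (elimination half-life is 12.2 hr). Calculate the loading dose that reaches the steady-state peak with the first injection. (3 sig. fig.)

132 mg

k = ln 2 / 12.2 = 0.05682 hr⁻¹
Accumulation ratio R = 1 / (1 − e^(−kτ)) = 1 / (1 − e^(−0.05682×6.90)) = 1 / (1 − 0.6757) = 3.083
Loading dose = maintenance dose × R = 42.8 × 3.083 ≈ 132 mg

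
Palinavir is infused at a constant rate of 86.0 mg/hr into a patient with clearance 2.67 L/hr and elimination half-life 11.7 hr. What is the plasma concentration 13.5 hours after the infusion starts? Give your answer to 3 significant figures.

17.7 mg/L

Css = rate / CL = 86.0 / 2.67 = 32.21 mg/L
k = ln 2 / 11.7 = 0.05924 hr⁻¹
C(t) = Css (1 − e^(−kt)) = 32.21 × (1 − e^(−0.7998)) = 32.21 × 0.5506 ≈ 17.7 mg/L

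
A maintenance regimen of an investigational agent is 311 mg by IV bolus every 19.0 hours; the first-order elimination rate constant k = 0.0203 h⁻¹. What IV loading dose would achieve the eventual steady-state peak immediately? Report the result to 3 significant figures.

Accumulation ratio R = 1 / (1 − e^(−kτ)) = 1 / (1 − e^(−0.02030×19.0)) = 1 / (1 − 0.6800) = 3.125
Loading dose = maintenance dose × R = 311 × 3.125 ≈ 972 mg

972 mg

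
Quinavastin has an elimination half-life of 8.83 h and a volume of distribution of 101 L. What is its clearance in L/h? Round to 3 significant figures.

k = ln 2 / t½ = ln 2 / 8.83 = 0.07850 h⁻¹
CL = k · V = 0.07850 × 101 ≈ 7.93 L/h

7.93 L/h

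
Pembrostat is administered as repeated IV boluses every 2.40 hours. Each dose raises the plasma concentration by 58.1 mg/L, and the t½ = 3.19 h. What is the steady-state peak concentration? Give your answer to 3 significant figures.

143 mg/L

k = ln 2 / 3.19 = 0.2173 h⁻¹
Fraction remaining after one interval: e^(−kτ) = e^(−0.2173 × 2.40) = 0.5936
R = 1 / (1 − 0.5936) = 2.461
Css,max = 58.1 × 2.461 ≈ 143 mg/L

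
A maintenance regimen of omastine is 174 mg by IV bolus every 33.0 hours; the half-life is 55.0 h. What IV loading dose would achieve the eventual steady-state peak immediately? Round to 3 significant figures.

k = ln 2 / 55.0 = 0.01260 h⁻¹
Accumulation ratio R = 1 / (1 − e^(−kτ)) = 1 / (1 − e^(−0.01260×33.0)) = 1 / (1 − 0.6598) = 2.939
Loading dose = maintenance dose × R = 174 × 2.939 ≈ 511 mg

511 mg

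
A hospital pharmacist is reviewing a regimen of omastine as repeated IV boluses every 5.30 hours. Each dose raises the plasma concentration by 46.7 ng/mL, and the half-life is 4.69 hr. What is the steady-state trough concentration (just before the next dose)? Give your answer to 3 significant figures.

39.3 ng/mL

k = ln 2 / 4.69 = 0.1478 hr⁻¹
Fraction remaining after one interval: e^(−kτ) = e^(−0.1478 × 5.30) = 0.4569
R = 1 / (1 − 0.4569) = 1.841
Css,max = 46.7 × 1.841 = 85.99 ng/mL
Css,min = Css,max × e^(−kτ) = 85.99 × 0.4569 ≈ 39.3 ng/mL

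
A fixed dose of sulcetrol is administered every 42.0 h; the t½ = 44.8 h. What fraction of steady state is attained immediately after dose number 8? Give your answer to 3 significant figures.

0.994

k = ln 2 / 44.8 = 0.01547 h⁻¹
f_n = 1 − e^(−nkτ) = 1 − e^(−8 × 0.01547 × 42.0) = 1 − e^(−5.199) = 1 − 0.005524 ≈ 0.994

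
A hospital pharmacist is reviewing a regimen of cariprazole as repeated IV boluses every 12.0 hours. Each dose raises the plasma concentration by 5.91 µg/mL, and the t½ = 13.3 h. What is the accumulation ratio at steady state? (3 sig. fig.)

k = ln 2 / 13.3 = 0.05212 h⁻¹
Fraction remaining after one interval: e^(−kτ) = e^(−0.05212 × 12.0) = 0.5350
R = 1 / (1 − 0.5350) = 1 / 0.4650 ≈ 2.15

2.15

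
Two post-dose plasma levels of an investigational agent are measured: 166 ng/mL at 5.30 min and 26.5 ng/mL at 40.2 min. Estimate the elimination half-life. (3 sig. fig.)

13.2 minutes

k = ln(C₁/C₂) / (t₂ − t₁) = ln(166/26.5) / (40.2 − 5.30)
  = 1.835 / 34.90 = 0.05257 min⁻¹
t½ = ln 2 / k = ln 2 / 0.05257 ≈ 13.2 minutes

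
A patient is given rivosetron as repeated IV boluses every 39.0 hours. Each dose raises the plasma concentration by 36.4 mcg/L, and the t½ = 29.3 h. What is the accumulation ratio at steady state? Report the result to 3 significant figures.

k = ln 2 / 29.3 = 0.02366 h⁻¹
Fraction remaining after one interval: e^(−kτ) = e^(−0.02366 × 39.0) = 0.3975
R = 1 / (1 − 0.3975) = 1 / 0.6025 ≈ 1.66

1.66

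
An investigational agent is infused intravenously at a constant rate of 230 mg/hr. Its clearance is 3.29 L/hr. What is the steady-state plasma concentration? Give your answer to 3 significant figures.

69.9 mg/L

Css = infusion rate / CL = 230 / 3.29 ≈ 69.9 mg/L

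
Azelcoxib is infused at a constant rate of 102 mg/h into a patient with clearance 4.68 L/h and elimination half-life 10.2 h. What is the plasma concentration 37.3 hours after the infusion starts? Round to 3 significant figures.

Css = rate / CL = 102 / 4.68 = 21.79 mg/L
k = ln 2 / 10.2 = 0.06796 h⁻¹
C(t) = Css (1 − e^(−kt)) = 21.79 × (1 − e^(−2.535)) = 21.79 × 0.9207 ≈ 20.1 mg/L

20.1 mg/L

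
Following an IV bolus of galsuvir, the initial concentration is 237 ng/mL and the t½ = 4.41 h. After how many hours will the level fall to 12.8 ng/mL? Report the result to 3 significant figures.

k = ln 2 / 4.41 = 0.1572 h⁻¹
C(t) = C₀ e^(−kt)  ⇒  t = ln(C₀/C) / k
t = ln(237/12.8) / 0.1572 = 2.919 / 0.1572 ≈ 18.6 hours

18.6 hours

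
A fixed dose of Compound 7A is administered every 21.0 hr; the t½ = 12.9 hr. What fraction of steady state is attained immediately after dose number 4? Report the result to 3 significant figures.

k = ln 2 / 12.9 = 0.05373 hr⁻¹
f_n = 1 − e^(−nkτ) = 1 − e^(−4 × 0.05373 × 21.0) = 1 − e^(−4.514) = 1 − 0.01096 ≈ 0.989

0.989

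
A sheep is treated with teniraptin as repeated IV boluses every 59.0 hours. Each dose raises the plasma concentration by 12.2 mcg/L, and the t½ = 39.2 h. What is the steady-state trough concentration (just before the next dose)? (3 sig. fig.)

k = ln 2 / 39.2 = 0.01768 h⁻¹
Fraction remaining after one interval: e^(−kτ) = e^(−0.01768 × 59.0) = 0.3523
R = 1 / (1 − 0.3523) = 1.544
Css,max = 12.2 × 1.544 = 18.84 mcg/L
Css,min = Css,max × e^(−kτ) = 18.84 × 0.3523 ≈ 6.64 mcg/L

6.64 mcg/L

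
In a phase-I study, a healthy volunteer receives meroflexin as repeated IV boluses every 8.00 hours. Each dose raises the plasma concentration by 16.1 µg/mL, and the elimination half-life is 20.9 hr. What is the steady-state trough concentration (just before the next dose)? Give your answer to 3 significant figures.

k = ln 2 / 20.9 = 0.03316 hr⁻¹
Fraction remaining after one interval: e^(−kτ) = e^(−0.03316 × 8.00) = 0.7670
R = 1 / (1 − 0.7670) = 4.291
Css,max = 16.1 × 4.291 = 69.09 µg/mL
Css,min = Css,max × e^(−kτ) = 69.09 × 0.7670 ≈ 53.0 µg/mL

53.0 µg/mL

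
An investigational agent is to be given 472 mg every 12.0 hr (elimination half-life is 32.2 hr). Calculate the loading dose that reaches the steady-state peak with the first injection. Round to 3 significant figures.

2070 mg

k = ln 2 / 32.2 = 0.02153 hr⁻¹
Accumulation ratio R = 1 / (1 − e^(−kτ)) = 1 / (1 − e^(−0.02153×12.0)) = 1 / (1 − 0.7724) = 4.393
Loading dose = maintenance dose × R = 472 × 4.393 ≈ 2070 mg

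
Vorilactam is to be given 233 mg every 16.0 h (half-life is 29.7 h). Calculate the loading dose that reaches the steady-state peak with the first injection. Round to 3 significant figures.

k = ln 2 / 29.7 = 0.02334 h⁻¹
Accumulation ratio R = 1 / (1 − e^(−kτ)) = 1 / (1 − e^(−0.02334×16.0)) = 1 / (1 − 0.6884) = 3.209
Loading dose = maintenance dose × R = 233 × 3.209 ≈ 748 mg

748 mg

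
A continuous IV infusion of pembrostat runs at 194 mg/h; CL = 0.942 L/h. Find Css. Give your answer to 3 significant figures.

206 µg/mL

Css = infusion rate / CL = 194 / 0.942 ≈ 206 µg/mL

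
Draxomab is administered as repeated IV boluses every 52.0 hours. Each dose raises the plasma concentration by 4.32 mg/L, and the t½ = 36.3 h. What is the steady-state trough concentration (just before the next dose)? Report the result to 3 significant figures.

2.54 mg/L

k = ln 2 / 36.3 = 0.01909 h⁻¹
Fraction remaining after one interval: e^(−kτ) = e^(−0.01909 × 52.0) = 0.3705
R = 1 / (1 − 0.3705) = 1.589
Css,max = 4.32 × 1.589 = 6.862 mg/L
Css,min = Css,max × e^(−kτ) = 6.862 × 0.3705 ≈ 2.54 mg/L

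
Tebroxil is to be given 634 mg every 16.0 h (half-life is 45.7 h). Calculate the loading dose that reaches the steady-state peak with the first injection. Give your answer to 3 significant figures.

k = ln 2 / 45.7 = 0.01517 h⁻¹
Accumulation ratio R = 1 / (1 − e^(−kτ)) = 1 / (1 − e^(−0.01517×16.0)) = 1 / (1 − 0.7845) = 4.641
Loading dose = maintenance dose × R = 634 × 4.641 ≈ 2940 mg

2940 mg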